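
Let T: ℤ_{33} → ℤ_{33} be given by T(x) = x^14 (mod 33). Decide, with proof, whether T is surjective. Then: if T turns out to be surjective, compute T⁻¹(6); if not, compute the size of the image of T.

T(4): Repeated squaring mod 33: 4^1 ≡ 4, 4^2 ≡ 4² = 16, 4^4 ≡ 16² = 256 ≡ 25, 4^8 ≡ 25² = 625 ≡ 31. Since 14 = 8 + 4 + 2, 4^14 ≡ 31·25·16: 31·25 = 775 ≡ 16, then 16·16 = 256 ≡ 25. So 4^14 ≡ 25 (mod 33).
T(7): Repeated squaring mod 33: 7^1 ≡ 7, 7^2 ≡ 7² = 49 ≡ 16, 7^4 ≡ 16² = 256 ≡ 25, 7^8 ≡ 25² = 625 ≡ 31. Since 14 = 8 + 4 + 2, 7^14 ≡ 31·25·16: 31·25 = 775 ≡ 16, then 16·16 = 256 ≡ 25. So 7^14 ≡ 25 (mod 33).
So T(4) = T(7) = 25 while 4 ≠ 7, therefore T is not injective.
A non-injective map from the 33-element set ℤ_{33} to itself takes at most 32 distinct values, so it cannot be surjective. So T is not surjective.
Since T is not surjective, we determine |image(T)|. Computing x^14 mod 33 for each x (by repeated squaring, reducing mod 33 at every step), the values T(0), T(1), …, T(32) are: 0, 1, 16, 15, 25, 31, 9, 25, 4, 27, 1, 22, 12, 16, 4, 3, 31, 31, 3, 4, 16, 12, 22, 1, 27, 4, 25, 9, 31, 25, 15, 16, 1.
The distinct values are {0, 1, 3, 4, 9, 12, 15, 16, 22, 25, 27, 31}; there are 12 of them.

12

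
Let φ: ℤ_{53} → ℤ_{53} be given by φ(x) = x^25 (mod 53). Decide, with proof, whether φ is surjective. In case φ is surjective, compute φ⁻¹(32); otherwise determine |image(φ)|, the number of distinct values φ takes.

48

Since 53 is prime, the nonzero elements of ℤ_{53} form a cyclic group of order 52.
As gcd(25, 52) = 1, raising to the 25th power is a bijection on this group: if x_1^25 ≡ x_2^25 then (x_1x_2^{−1})^25 = 1, and the only element of order dividing gcd(25, 52) = 1 is 1, so x_1 = x_2.
With φ(0) = 0 this makes φ injective on all of ℤ_{53}, hence bijective (finite equal-size domain and codomain). In particular φ is surjective.
Since φ is surjective, we find the preimage of 32. The inverse of x ↦ x^25 on (ℤ_{53})^× is x ↦ x^25, because 25·25 = 625 = 12·52 + 1 ≡ 1 (mod 52) and x^{52} = 1 for x ≠ 0 (Fermat). So φ⁻¹(32) = 32^25 mod 53.
Repeated squaring mod 53: 32^1 ≡ 32, 32^2 ≡ 32² = 1024 ≡ 17, 32^4 ≡ 17² = 289 ≡ 24, 32^8 ≡ 24² = 576 ≡ 46, 32^16 ≡ 46² = 2116 ≡ 49. Since 25 = 16 + 8 + 1, 32^25 ≡ 49·46·32: 49·46 = 2254 ≡ 28, then 28·32 = 896 ≡ 48. So 32^25 ≡ 48 (mod 53).
Hence φ⁻¹(32) = 48.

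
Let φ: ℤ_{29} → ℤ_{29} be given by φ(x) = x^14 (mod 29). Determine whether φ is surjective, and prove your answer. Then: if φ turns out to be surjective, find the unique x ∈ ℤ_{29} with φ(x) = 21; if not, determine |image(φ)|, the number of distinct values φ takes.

3

φ(2): Repeated squaring mod 29: 2^1 ≡ 2, 2^2 ≡ 2² = 4, 2^4 ≡ 4² = 16, 2^8 ≡ 16² = 256 ≡ 24. Since 14 = 8 + 4 + 2, 2^14 ≡ 24·16·4: 24·16 = 384 ≡ 7, then 7·4 = 28. So 2^14 ≡ 28 (mod 29).
φ(3): Repeated squaring mod 29: 3^1 ≡ 3, 3^2 ≡ 3² = 9, 3^4 ≡ 9² = 81 ≡ 23, 3^8 ≡ 23² = 529 ≡ 7. Since 14 = 8 + 4 + 2, 3^14 ≡ 7·23·9: 7·23 = 161 ≡ 16, then 16·9 = 144 ≡ 28. So 3^14 ≡ 28 (mod 29).
So φ(2) = φ(3) = 28 while 2 ≠ 3, so φ is not injective.
A non-injective map from the 29-element set ℤ_{29} to itself takes at most 28 distinct values, so it cannot be surjective. Thus φ is not surjective.
Since φ is not surjective, we determine |image(φ)|. Computing x^14 mod 29 for each x (by repeated squaring, reducing mod 29 at every step), the values φ(0), φ(1), …, φ(28) are: 0, 1, 28, 28, 1, 1, 1, 1, 28, 1, 28, 28, 28, 1, 28, 28, 1, 28, 28, 28, 1, 28, 1, 1, 1, 1, 28, 28, 1.
The distinct values are {0, 1, 28}; there are 3 of them.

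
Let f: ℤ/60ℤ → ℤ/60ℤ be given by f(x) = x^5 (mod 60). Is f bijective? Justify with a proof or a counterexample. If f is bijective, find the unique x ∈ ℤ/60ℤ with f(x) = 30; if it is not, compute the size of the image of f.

45

f(0) = 0^5 = 0.
f(30): Repeated squaring mod 60: 30^1 ≡ 30, 30^2 ≡ 30² = 900 ≡ 0, 30^4 ≡ 0² = 0. Since 5 = 4 + 1, 30^5 ≡ 0·30: 0·30 = 0. So 30^5 ≡ 0 (mod 60).
So f(0) = f(30) = 0 while 0 ≠ 30, therefore f is not injective, hence not bijective.
Since f is not bijective, we determine |image(f)|. Computing x^5 mod 60 for each x (by repeated squaring, reducing mod 60 at every step), the values f(0), f(1), …, f(59) are: 0, 1, 32, 3, 4, 5, 36, 7, 8, 9, 40, 11, 12, 13, 44, 15, 16, 17, 48, 19, 20, 21, 52, 23, 24, 25, 56, 27, 28, 29, 0, 31, 32, 33, 4, 35, 36, 37, 8, 39, 40, 41, 12, 43, 44, 45, 16, 47, 48, 49, 20, 51, 52, 53, 24, 55, 56, 57, 28, 59.
The distinct values are {0, 1, 3, 4, 5, 7, 8, 9, 11, 12, 13, 15, 16, 17, 19, 20, 21, 23, 24, 25, 27, 28, 29, 31, 32, 33, 35, 36, 37, 39, 40, 41, 43, 44, 45, 47, 48, 49, 51, 52, 53, 55, 56, 57, 59}; there are 45 of them.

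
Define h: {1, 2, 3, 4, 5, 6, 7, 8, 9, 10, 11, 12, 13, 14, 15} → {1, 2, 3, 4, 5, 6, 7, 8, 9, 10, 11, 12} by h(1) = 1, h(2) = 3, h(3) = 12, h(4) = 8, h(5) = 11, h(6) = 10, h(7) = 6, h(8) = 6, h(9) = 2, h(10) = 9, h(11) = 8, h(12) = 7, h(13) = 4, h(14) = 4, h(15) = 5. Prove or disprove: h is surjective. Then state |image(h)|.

12

Every element of the codomain has a preimage: 1 = h(1), 2 = h(9), 3 = h(2), 4 = h(13), 5 = h(15), 6 = h(7), 7 = h(12), 8 = h(4), 9 = h(10), 10 = h(6), 11 = h(5), 12 = h(3).
Therefore h is surjective.
The image of h is {1, 2, 3, 4, 5, 6, 7, 8, 9, 10, 11, 12}, which has 12 elements.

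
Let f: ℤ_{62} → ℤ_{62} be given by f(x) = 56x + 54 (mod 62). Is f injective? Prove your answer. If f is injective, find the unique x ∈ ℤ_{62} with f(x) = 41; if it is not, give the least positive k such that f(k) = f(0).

31

We have gcd(56, 62) = 2 > 1. Taking u = 0 and v = 31: f(0) = 54 and f(31) = 56·31 + 54 = 1790 ≡ 54 (mod 62).
So f(0) = f(31) while 0 ≠ 31, therefore f is not injective.
Since f is not injective, we find the least positive k with f(k) = f(0): this means 56k ≡ 0 (mod 62), i.e. 62 ∣ 56k. Since gcd(56, 62) = 2, dividing through by 2 this holds exactly when 31 ∣ 28k, and as gcd(28, 31) = 1, exactly when 31 ∣ k.
The smallest positive such k is 31.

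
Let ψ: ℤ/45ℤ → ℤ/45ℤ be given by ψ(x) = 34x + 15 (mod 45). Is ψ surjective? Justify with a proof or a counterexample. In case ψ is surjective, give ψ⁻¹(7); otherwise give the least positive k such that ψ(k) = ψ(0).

Recall: ψ is surjective if every y in the codomain equals ψ(x) for some x in the domain.
Since gcd(34, 45) = 1, 34 is invertible modulo 45. Euclid's algorithm: 45 = 1·34 + 11, 34 = 3·11 + 1; back-substituting gives 1 = 4·34 − 3·45, so 34⁻¹ ≡ 4 (mod 45).
For any y ∈ ℤ/45ℤ, x = 4(y − 15) mod 45 satisfies ψ(x) = 34·4(y − 15) + 15 ≡ y (since 34·4 ≡ 1 mod 45). So every y has a preimage.
So ψ is surjective.
Since ψ is surjective, we find ψ⁻¹(7): we need 34x ≡ 7 − 15 ≡ 37 (mod 45). Using 34⁻¹ = 4: x ≡ 4·37 = 148 = 3·45 + 13, so x = 13.
Check: ψ(13) = 34·13 + 15 = 457 = 10·45 + 7 ≡ 7 (mod 45).

13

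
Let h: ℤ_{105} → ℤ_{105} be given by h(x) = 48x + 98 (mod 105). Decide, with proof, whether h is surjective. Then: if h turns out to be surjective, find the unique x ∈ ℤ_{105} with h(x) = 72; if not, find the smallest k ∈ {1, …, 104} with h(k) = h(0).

By definition, h is surjective if every y in the codomain equals h(x) for some x in the domain.
Since gcd(48, 105) = 3, we have 48x ≡ 0 (mod 3) for all x, so h(x) ≡ 2 (mod 3).
But 0 ≢ 2 (mod 3), so 0 ∈ ℤ_{105} has no preimage. Thus h is not surjective.
Since h is not surjective, we find the least positive k with h(k) = h(0): this means 48k ≡ 0 (mod 105), i.e. 105 ∣ 48k. Since gcd(48, 105) = 3, dividing through by 3 this holds exactly when 35 ∣ 16k, and as gcd(16, 35) = 1, exactly when 35 ∣ k.
The smallest positive such k is 35.

35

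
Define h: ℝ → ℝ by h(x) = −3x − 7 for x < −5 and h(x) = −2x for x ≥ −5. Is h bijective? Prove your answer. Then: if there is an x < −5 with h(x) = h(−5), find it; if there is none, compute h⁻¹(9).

Both pieces are strictly decreasing (slopes −3 and −2), so each is injective on its own interval.
The left piece maps (−∞, −5) onto (8, ∞); the right piece maps [−5, ∞) onto (−∞, 10].
These images overlap. In particular h(−5) = 10 (right piece), and solving −3x − 7 = 10 on the left piece gives x = −17/3 < −5.
So h(−17/3) = h(−5) with −17/3 ≠ −5, and h is not injective, hence not bijective. This x = −17/3 is the requested value below −5.

-17/3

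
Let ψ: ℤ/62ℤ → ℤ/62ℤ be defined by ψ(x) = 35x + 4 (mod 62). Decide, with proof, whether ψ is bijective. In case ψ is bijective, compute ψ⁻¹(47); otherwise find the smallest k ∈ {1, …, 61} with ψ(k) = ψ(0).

Suppose ψ(u) = ψ(v) in ℤ/62ℤ. Then 35u + 4 ≡ 35v + 4 (mod 62), therefore 35(u − v) ≡ 0 (mod 62).
Since gcd(35, 62) = 1, 35 is invertible modulo 62, therefore u − v ≡ 0 (mod 62), i.e. u = v.
We now compute 35⁻¹ mod 62 explicitly. Euclid's algorithm: 62 = 1·35 + 27, 35 = 1·27 + 8, 27 = 3·8 + 3, 8 = 2·3 + 2, 3 = 1·2 + 1; back-substituting gives 1 = 39·35 − 22·62, so 35⁻¹ ≡ 39 (mod 62).
For any y ∈ ℤ/62ℤ, x = 39(y − 4) mod 62 satisfies ψ(x) = 35·39(y − 4) + 4 ≡ y (since 35·39 ≡ 1 mod 62). So every y has a preimage.
So ψ is bijective.
Since ψ is bijective, we compute ψ⁻¹(47): solve 35x + 4 ≡ 47 (mod 62), i.e. 35x ≡ 43 (mod 62).
Multiplying by 35⁻¹ = 39 gives x ≡ 39·43 = 1677 = 27·62 + 3 ≡ 3 (mod 62).
Check: ψ(3) = 35·3 + 4 = 109 = 1·62 + 47 ≡ 47 (mod 62).

3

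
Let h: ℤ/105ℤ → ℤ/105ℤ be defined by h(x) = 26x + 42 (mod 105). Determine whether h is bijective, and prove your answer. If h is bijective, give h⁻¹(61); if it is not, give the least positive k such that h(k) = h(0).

Suppose h(a) = h(b) in ℤ/105ℤ. Then 26a + 42 ≡ 26b + 42 (mod 105), hence 26(a − b) ≡ 0 (mod 105).
Since gcd(26, 105) = 1, 26 is invertible modulo 105, so a − b ≡ 0 (mod 105), i.e. a = b.
We now compute 26⁻¹ mod 105 explicitly. Euclid's algorithm: 105 = 4·26 + 1; back-substituting gives 1 = 101·26 − 25·105, so 26⁻¹ ≡ 101 (mod 105).
For any y ∈ ℤ/105ℤ, x = 101(y − 42) mod 105 satisfies h(x) = 26·101(y − 42) + 42 ≡ y (since 26·101 ≡ 1 mod 105). So every y has a preimage.
So h is bijective.
Since h is bijective, we find h⁻¹(61): we need 26x ≡ 61 − 42 ≡ 19 (mod 105). Using 26⁻¹ = 101: x ≡ 101·19 = 1919 = 18·105 + 29, so x = 29.
Check: h(29) = 26·29 + 42 = 796 = 7·105 + 61 ≡ 61 (mod 105).

29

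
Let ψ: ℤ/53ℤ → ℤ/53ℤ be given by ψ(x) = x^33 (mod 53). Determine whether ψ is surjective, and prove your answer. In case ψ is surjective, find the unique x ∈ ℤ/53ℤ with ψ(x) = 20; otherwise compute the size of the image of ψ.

Since 53 is prime, the nonzero elements of ℤ/53ℤ form a cyclic group of order 52.
As gcd(33, 52) = 1, raising to the 33rd power is a bijection on this group: if a^33 ≡ b^33 then (ab^{−1})^33 = 1, and the only element of order dividing gcd(33, 52) = 1 is 1, so a = b.
With ψ(0) = 0 this makes ψ injective on all of ℤ/53ℤ, hence bijective (finite equal-size domain and codomain). In particular ψ is surjective.
Since ψ is surjective, we find the preimage of 20. The inverse of x ↦ x^33 on (ℤ/53ℤ)^× is x ↦ x^41, because 33·41 = 1353 = 26·52 + 1 ≡ 1 (mod 52) and x^{52} = 1 for x ≠ 0 (Fermat). So ψ⁻¹(20) = 20^41 mod 53.
Repeated squaring mod 53: 20^1 ≡ 20, 20^2 ≡ 20² = 400 ≡ 29, 20^4 ≡ 29² = 841 ≡ 46, 20^8 ≡ 46² = 2116 ≡ 49, 20^16 ≡ 49² = 2401 ≡ 16, 20^32 ≡ 16² = 256 ≡ 44. Since 41 = 32 + 8 + 1, 20^41 ≡ 44·49·20: 44·49 = 2156 ≡ 36, then 36·20 = 720 ≡ 31. So 20^41 ≡ 31 (mod 53).
Hence ψ⁻¹(20) = 31.

31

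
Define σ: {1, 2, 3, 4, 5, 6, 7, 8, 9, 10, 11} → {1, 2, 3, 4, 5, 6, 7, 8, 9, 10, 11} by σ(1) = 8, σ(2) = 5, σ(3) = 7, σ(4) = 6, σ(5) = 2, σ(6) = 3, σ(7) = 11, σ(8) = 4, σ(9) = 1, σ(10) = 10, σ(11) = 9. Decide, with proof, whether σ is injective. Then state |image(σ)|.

11

The values σ(1), …, σ(11) are 8, 5, 7, 6, 2, 3, 11, 4, 1, 10, 9 — all distinct.
So σ(s) = σ(t) only when s = t, and σ is injective.
The image of σ is {1, 2, 3, 4, 5, 6, 7, 8, 9, 10, 11}, which has 11 elements.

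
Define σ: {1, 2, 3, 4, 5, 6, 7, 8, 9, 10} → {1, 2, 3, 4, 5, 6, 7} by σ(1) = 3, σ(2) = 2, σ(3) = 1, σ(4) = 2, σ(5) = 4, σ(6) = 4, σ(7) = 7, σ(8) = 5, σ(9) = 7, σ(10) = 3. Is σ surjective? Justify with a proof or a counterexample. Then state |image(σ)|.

6

No element maps to 6, so σ is not surjective.
The image of σ is {1, 2, 3, 4, 5, 7}, which has 6 elements.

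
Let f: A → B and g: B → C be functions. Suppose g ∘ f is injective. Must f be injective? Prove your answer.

Suppose f(a) = f(b). Applying g: (g ∘ f)(a) = (g ∘ f)(b). Since g ∘ f is injective, a = b. Thus f is injective.

injective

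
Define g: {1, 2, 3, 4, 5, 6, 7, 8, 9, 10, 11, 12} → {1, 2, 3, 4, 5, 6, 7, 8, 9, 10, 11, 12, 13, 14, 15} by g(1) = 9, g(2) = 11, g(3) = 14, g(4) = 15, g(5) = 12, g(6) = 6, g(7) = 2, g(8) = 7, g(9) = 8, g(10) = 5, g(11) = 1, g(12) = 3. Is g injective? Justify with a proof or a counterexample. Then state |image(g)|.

12

The values g(1), …, g(12) are 9, 11, 14, 15, 12, 6, 2, 7, 8, 5, 1, 3 — all distinct.
So g(u) = g(v) only when u = v, and g is injective.
The image of g is {1, 2, 3, 5, 6, 7, 8, 9, 11, 12, 14, 15}, which has 12 elements.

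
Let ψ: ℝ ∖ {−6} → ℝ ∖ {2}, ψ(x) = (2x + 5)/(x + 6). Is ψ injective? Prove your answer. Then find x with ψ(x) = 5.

-25/3

Suppose ψ(a) = ψ(b). Cross-multiplying: (2a + 5)(b + 6) = (2b + 5)(a + 6).
Expanding both sides and cancelling the symmetric terms leaves 7·(a − b) = 0. Since 7 ≠ 0, a = b. Hence ψ is injective.
Solving ψ(x) = 5: cross-multiplying gives 2x + 5 = 5(x + 6), which rearranges to −3x = 25, so x = −25/3.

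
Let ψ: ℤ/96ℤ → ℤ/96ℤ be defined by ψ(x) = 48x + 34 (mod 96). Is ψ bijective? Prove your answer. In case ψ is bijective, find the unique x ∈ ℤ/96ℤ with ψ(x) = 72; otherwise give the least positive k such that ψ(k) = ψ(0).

2

We have gcd(48, 96) = 48 > 1. Taking u = 0 and v = 2: ψ(0) = 34 and ψ(2) = 48·2 + 34 = 130 ≡ 34 (mod 96).
So ψ(0) = ψ(2) while 0 ≠ 2, so ψ is not injective, hence not bijective.
Since ψ is not bijective, we find the least positive k with ψ(k) = ψ(0): this means 48k ≡ 0 (mod 96), i.e. 96 ∣ 48k. Since gcd(48, 96) = 48, dividing through by 48 this holds exactly when 2 ∣ k.
The smallest positive such k is 2.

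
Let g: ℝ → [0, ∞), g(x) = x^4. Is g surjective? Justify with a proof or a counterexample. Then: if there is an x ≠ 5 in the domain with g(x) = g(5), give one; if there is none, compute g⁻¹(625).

-5

For any y ∈ [0, ∞), x = y^{1/4} ∈ ℝ satisfies x^4 = y, so g is surjective.
For the follow-up, such an x exists: taking x = −5 ∈ ℝ gives g(−5) = 625 = g(5) with −5 ≠ 5.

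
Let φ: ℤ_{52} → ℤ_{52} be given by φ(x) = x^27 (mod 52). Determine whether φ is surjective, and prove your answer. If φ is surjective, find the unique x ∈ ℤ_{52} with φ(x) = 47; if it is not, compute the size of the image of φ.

15

φ(2): Repeated squaring mod 52: 2^1 ≡ 2, 2^2 ≡ 2² = 4, 2^4 ≡ 4² = 16, 2^8 ≡ 16² = 256 ≡ 48, 2^16 ≡ 48² = 2304 ≡ 16. Since 27 = 16 + 8 + 2 + 1, 2^27 ≡ 16·48·4·2: 16·48 = 768 ≡ 40, then 40·4 = 160 ≡ 4, then 4·2 = 8. So 2^27 ≡ 8 (mod 52).
φ(6): Repeated squaring mod 52: 6^1 ≡ 6, 6^2 ≡ 6² = 36, 6^4 ≡ 36² = 1296 ≡ 48, 6^8 ≡ 48² = 2304 ≡ 16, 6^16 ≡ 16² = 256 ≡ 48. Since 27 = 16 + 8 + 2 + 1, 6^27 ≡ 48·16·36·6: 48·16 = 768 ≡ 40, then 40·36 = 1440 ≡ 36, then 36·6 = 216 ≡ 8. So 6^27 ≡ 8 (mod 52).
So φ(2) = φ(6) = 8 while 2 ≠ 6, so φ is not injective.
A non-injective map from the 52-element set ℤ_{52} to itself takes at most 51 distinct values, so it cannot be surjective. So φ is not surjective.
Since φ is not surjective, we determine |image(φ)|. Computing x^27 mod 52 for each x (by repeated squaring, reducing mod 52 at every step), the values φ(0), φ(1), …, φ(51) are: 0, 1, 8, 27, 12, 21, 8, 31, 44, 1, 12, 31, 12, 13, 40, 47, 40, 25, 8, 47, 44, 5, 40, 51, 44, 25, 0, 27, 8, 1, 12, 47, 8, 5, 44, 27, 12, 5, 12, 39, 40, 21, 40, 51, 8, 21, 44, 31, 40, 25, 44, 51.
The distinct values are {0, 1, 5, 8, 12, 13, 21, 25, 27, 31, 39, 40, 44, 47, 51}; there are 15 of them.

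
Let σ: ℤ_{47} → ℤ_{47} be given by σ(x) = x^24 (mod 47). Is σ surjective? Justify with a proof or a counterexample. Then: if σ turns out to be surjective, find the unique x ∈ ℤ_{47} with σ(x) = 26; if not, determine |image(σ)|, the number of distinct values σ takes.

24

σ(23): Repeated squaring mod 47: 23^1 ≡ 23, 23^2 ≡ 23² = 529 ≡ 12, 23^4 ≡ 12² = 144 ≡ 3, 23^8 ≡ 3² = 9, 23^16 ≡ 9² = 81 ≡ 34. Since 24 = 16 + 8, 23^24 ≡ 34·9: 34·9 = 306 ≡ 24. So 23^24 ≡ 24 (mod 47).
σ(24): Repeated squaring mod 47: 24^1 ≡ 24, 24^2 ≡ 24² = 576 ≡ 12, 24^4 ≡ 12² = 144 ≡ 3, 24^8 ≡ 3² = 9, 24^16 ≡ 9² = 81 ≡ 34. Since 24 = 16 + 8, 24^24 ≡ 34·9: 34·9 = 306 ≡ 24. So 24^24 ≡ 24 (mod 47).
So σ(23) = σ(24) = 24 while 23 ≠ 24, therefore σ is not injective.
A non-injective map from the 47-element set ℤ_{47} to itself takes at most 46 distinct values, so it cannot be surjective. Therefore σ is not surjective.
Since σ is not surjective, we determine |image(σ)|. Computing x^24 mod 47 for each x (by repeated squaring, reducing mod 47 at every step), the values σ(0), σ(1), …, σ(46) are: 0, 1, 2, 3, 4, 42, 6, 7, 8, 9, 37, 36, 12, 34, 14, 32, 16, 17, 18, 28, 27, 21, 25, 24, 24, 25, 21, 27, 28, 18, 17, 16, 32, 14, 34, 12, 36, 37, 9, 8, 7, 6, 42, 4, 3, 2, 1.
The distinct values are {0, 1, 2, 3, 4, 6, 7, 8, 9, 12, 14, 16, 17, 18, 21, 24, 25, 27, 28, 32, 34, 36, 37, 42}; there are 24 of them.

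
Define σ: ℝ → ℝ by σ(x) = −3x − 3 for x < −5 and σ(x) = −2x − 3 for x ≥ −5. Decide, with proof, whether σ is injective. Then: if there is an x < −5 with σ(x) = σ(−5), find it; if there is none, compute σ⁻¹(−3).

Both pieces are strictly decreasing (slopes −3 and −2), so each is injective on its own interval.
The left piece maps (−∞, −5) onto (12, ∞); the right piece maps [−5, ∞) onto (−∞, 7].
These images are disjoint, so no value is attained by both pieces. Therefore σ is injective.
Because the two images are disjoint, no x < −5 has σ(x) = σ(−5), so we compute σ⁻¹(−3): −3 lies in (−∞, 7], so solve −2x − 3 = −3: x = (−3 + 3)/(−2) = 0.

0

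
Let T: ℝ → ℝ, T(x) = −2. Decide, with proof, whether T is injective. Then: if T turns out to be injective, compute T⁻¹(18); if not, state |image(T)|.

1

Recall: T is injective if T(a) = T(b) implies a = b.
T(0) = −2 = T(1) with 0 ≠ 1, so T is not injective.
Since T is not injective, we state |image(T)|: the image of T is {−2}, which has 1 element.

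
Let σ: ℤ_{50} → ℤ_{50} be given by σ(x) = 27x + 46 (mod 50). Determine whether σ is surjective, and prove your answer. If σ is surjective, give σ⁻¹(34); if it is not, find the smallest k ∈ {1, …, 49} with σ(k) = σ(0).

Since gcd(27, 50) = 1, 27 is invertible modulo 50. Euclid's algorithm: 50 = 1·27 + 23, 27 = 1·23 + 4, 23 = 5·4 + 3, 4 = 1·3 + 1; back-substituting gives 1 = 13·27 − 7·50, so 27⁻¹ ≡ 13 (mod 50).
Then y ↦ 13(y − 46) is a two-sided inverse to σ, so every y ∈ ℤ_{50} has a preimage.
Thus σ is surjective.
Since σ is surjective, we compute σ⁻¹(34): solve 27x + 46 ≡ 34 (mod 50), i.e. 27x ≡ 38 (mod 50).
Multiplying by 27⁻¹ = 13 gives x ≡ 13·38 = 494 = 9·50 + 44 ≡ 44 (mod 50).
Check: σ(44) = 27·44 + 46 = 1234 = 24·50 + 34 ≡ 34 (mod 50).

44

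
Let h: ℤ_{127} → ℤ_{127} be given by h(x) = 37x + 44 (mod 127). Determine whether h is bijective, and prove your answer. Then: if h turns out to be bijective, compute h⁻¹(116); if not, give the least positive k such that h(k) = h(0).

Recall: injectivity means: for all u, v in the domain, h(u) = h(v) implies u = v.
Suppose h(u) = h(v) in ℤ_{127}. Then 37u + 44 ≡ 37v + 44 (mod 127), so 37(u − v) ≡ 0 (mod 127).
Since gcd(37, 127) = 1, 37 is invertible modulo 127, hence u − v ≡ 0 (mod 127), i.e. u = v.
We now compute 37⁻¹ mod 127 explicitly. Euclid's algorithm: 127 = 3·37 + 16, 37 = 2·16 + 5, 16 = 3·5 + 1; back-substituting gives 1 = 103·37 − 30·127, so 37⁻¹ ≡ 103 (mod 127).
Then y ↦ 103(y − 44) is a two-sided inverse to h, so every y ∈ ℤ_{127} has a preimage.
So h is bijective.
Since h is bijective, we find h⁻¹(116): we need 37x ≡ 116 − 44 ≡ 72 (mod 127). Using 37⁻¹ = 103: x ≡ 103·72 = 7416 = 58·127 + 50, so x = 50.
Check: h(50) = 37·50 + 44 = 1894 = 14·127 + 116 ≡ 116 (mod 127).

50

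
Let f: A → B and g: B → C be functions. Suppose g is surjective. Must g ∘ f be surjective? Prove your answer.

No. Take A = {0}, B = C = {0, 1, 2, 3}, f(0) = 0, and g = identity (surjective).
Then (g ∘ f)(0) = 0, and 3 ∈ C has no preimage under g ∘ f, so g ∘ f is not surjective.

not surjective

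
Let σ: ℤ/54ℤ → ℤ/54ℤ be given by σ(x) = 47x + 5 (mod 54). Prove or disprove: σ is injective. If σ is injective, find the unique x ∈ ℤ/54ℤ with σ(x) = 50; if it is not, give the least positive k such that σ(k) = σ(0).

9

By definition, σ is injective when σ(x_1) = σ(x_2) forces x_1 = x_2.
Suppose σ(x_1) = σ(x_2) in ℤ/54ℤ. Then 47x_1 + 5 ≡ 47x_2 + 5 (mod 54), thus 47(x_1 − x_2) ≡ 0 (mod 54).
Since gcd(47, 54) = 1, 47 is invertible modulo 54, therefore x_1 − x_2 ≡ 0 (mod 54), i.e. x_1 = x_2.
Therefore σ is injective.
We now compute 47⁻¹ mod 54 explicitly. Euclid's algorithm: 54 = 1·47 + 7, 47 = 6·7 + 5, 7 = 1·5 + 2, 5 = 2·2 + 1; back-substituting gives 1 = 23·47 − 20·54, so 47⁻¹ ≡ 23 (mod 54).
Since σ is injective, we find σ⁻¹(50): we need 47x ≡ 50 − 5 ≡ 45 (mod 54). Using 47⁻¹ = 23: x ≡ 23·45 = 1035 = 19·54 + 9, so x = 9.
Check: σ(9) = 47·9 + 5 = 428 = 7·54 + 50 ≡ 50 (mod 54).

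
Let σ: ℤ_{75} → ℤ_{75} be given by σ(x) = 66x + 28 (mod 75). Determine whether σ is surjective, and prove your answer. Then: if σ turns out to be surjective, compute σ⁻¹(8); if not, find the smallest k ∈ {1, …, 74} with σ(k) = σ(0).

25

Since gcd(66, 75) = 3, we have 66x ≡ 0 (mod 3) for all x, so σ(x) ≡ 1 (mod 3).
But 0 ≢ 1 (mod 3), so 0 ∈ ℤ_{75} has no preimage. Therefore σ is not surjective.
Since σ is not surjective, we find the least positive k with σ(k) = σ(0): this means 66k ≡ 0 (mod 75), i.e. 75 ∣ 66k. Since gcd(66, 75) = 3, dividing through by 3 this holds exactly when 25 ∣ 22k, and as gcd(22, 25) = 1, exactly when 25 ∣ k.
The smallest positive such k is 25.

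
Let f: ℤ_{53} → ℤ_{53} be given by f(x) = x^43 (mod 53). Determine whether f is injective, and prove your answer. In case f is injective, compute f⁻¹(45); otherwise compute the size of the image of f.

Since 53 is prime, the nonzero elements of ℤ_{53} form a cyclic group of order 52.
As gcd(43, 52) = 1, raising to the 43rd power is a bijection on this group: if s^43 ≡ t^43 then (st^{−1})^43 = 1, and the only element of order dividing gcd(43, 52) = 1 is 1, so s = t.
With f(0) = 0 this makes f injective on all of ℤ_{53}, hence bijective (finite equal-size domain and codomain). In particular f is injective.
Since f is injective, we find the preimage of 45. The inverse of x ↦ x^43 on (ℤ_{53})^× is x ↦ x^23, because 43·23 = 989 = 19·52 + 1 ≡ 1 (mod 52) and x^{52} = 1 for x ≠ 0 (Fermat). So f⁻¹(45) = 45^23 mod 53.
Repeated squaring mod 53: 45^1 ≡ 45, 45^2 ≡ 45² = 2025 ≡ 11, 45^4 ≡ 11² = 121 ≡ 15, 45^8 ≡ 15² = 225 ≡ 13, 45^16 ≡ 13² = 169 ≡ 10. Since 23 = 16 + 4 + 2 + 1, 45^23 ≡ 10·15·11·45: 10·15 = 150 ≡ 44, then 44·11 = 484 ≡ 7, then 7·45 = 315 ≡ 50. So 45^23 ≡ 50 (mod 53).
Hence f⁻¹(45) = 50.

50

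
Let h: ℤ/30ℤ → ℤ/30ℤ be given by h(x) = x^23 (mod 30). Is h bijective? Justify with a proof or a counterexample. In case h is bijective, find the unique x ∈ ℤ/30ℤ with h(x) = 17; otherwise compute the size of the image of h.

Computing x^23 mod 30 for each x (by repeated squaring, reducing mod 30 at every step), the values h(0), h(1), …, h(29) are: 0, 1, 8, 27, 4, 5, 6, 13, 2, 9, 10, 11, 18, 7, 14, 15, 16, 23, 12, 19, 20, 21, 28, 17, 24, 25, 26, 3, 22, 29.
Every element of ℤ/30ℤ appears exactly once in this list, so h is a bijection, and in particular bijective.
Since h is bijective, we read off the preimage of 17 from the same table: h(23) = 17, so h⁻¹(17) = 23.

23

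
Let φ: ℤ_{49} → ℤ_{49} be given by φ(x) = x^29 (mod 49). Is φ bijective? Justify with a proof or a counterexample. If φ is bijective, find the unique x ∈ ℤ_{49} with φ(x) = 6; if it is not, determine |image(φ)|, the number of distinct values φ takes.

43

φ(0) = 0^29 = 0.
φ(7): Repeated squaring mod 49: 7^1 ≡ 7, 7^2 ≡ 7² = 49 ≡ 0, 7^4 ≡ 0² = 0, 7^8 ≡ 0² = 0, 7^16 ≡ 0² = 0. Since 29 = 16 + 8 + 4 + 1, 7^29 ≡ 0·0·0·7: 0·0 = 0, then 0·0 = 0, then 0·7 = 0. So 7^29 ≡ 0 (mod 49).
So φ(0) = φ(7) = 0 while 0 ≠ 7, hence φ is not injective, hence not bijective.
Since φ is not bijective, we determine |image(φ)|. Computing x^29 mod 49 for each x (by repeated squaring, reducing mod 49 at every step), the values φ(0), φ(1), …, φ(48) are: 0, 1, 11, 5, 23, 3, 6, 0, 8, 25, 33, 2, 17, 13, 0, 15, 39, 12, 30, 31, 20, 0, 22, 4, 40, 9, 45, 27, 0, 29, 18, 19, 37, 10, 34, 0, 36, 32, 47, 16, 24, 41, 0, 43, 46, 26, 44, 38, 48.
The distinct values are {0, 1, 2, 3, 4, 5, 6, 8, 9, 10, 11, 12, 13, 15, 16, 17, 18, 19, 20, 22, 23, 24, 25, 26, 27, 29, 30, 31, 32, 33, 34, 36, 37, 38, 39, 40, 41, 43, 44, 45, 46, 47, 48}; there are 43 of them.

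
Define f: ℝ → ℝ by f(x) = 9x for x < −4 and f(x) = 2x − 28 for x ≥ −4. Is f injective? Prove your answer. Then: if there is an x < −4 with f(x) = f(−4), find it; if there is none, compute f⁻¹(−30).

-1

Both pieces are strictly increasing (slopes 9 and 2), so each is injective on its own interval.
The left piece maps (−∞, −4) onto (−∞, −36); the right piece maps [−4, ∞) onto [−36, ∞).
These images are disjoint, so no value is attained by both pieces. Thus f is injective.
Because the two images are disjoint, no x < −4 has f(x) = f(−4), so we compute f⁻¹(−30): −30 lies in [−36, ∞), so solve 2x − 28 = −30: x = (−30 + 28)/2 = −1.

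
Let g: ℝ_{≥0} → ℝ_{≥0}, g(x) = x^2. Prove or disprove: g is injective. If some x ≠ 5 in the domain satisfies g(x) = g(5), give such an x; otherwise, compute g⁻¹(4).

2

On ℝ_{≥0}, x ↦ x^2 is strictly increasing, so g(s) = g(t) forces s = t. So g is injective.
Since x ↦ x^2 is strictly increasing on ℝ_{≥0}, it is injective there, so no x ≠ 5 in the domain has g(x) = g(5). We therefore compute g⁻¹(4) = 4^{1/2} = 2 (indeed 2^2 = 4).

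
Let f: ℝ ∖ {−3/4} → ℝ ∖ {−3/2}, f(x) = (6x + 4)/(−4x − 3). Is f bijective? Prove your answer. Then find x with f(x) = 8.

-14/19

Suppose f(u) = f(v). Cross-multiplying: (6u + 4)(−4v − 3) = (6v + 4)(−4u − 3).
Expanding both sides and cancelling the symmetric terms leaves −2·(u − v) = 0. Since −2 ≠ 0, u = v. Therefore f is injective.
For any y ≠ −3/2, solving y(−4x − 3) = 6x + 4 for x gives a well-defined x ≠ −3/4. So f is surjective.
Hence f is bijective.
Solving f(x) = 8: cross-multiplying gives 6x + 4 = 8(−4x − 3), which rearranges to 38x = −28, so x = −14/19.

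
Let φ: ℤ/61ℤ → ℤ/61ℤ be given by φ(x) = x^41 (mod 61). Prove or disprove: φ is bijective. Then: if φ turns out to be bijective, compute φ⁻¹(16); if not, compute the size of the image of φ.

Since 61 is prime, the nonzero elements of ℤ/61ℤ form a cyclic group of order 60.
As gcd(41, 60) = 1, raising to the 41st power is a bijection on this group: if x_1^41 ≡ x_2^41 then (x_1x_2^{−1})^41 = 1, and the only element of order dividing gcd(41, 60) = 1 is 1, so x_1 = x_2.
With φ(0) = 0 this makes φ injective on all of ℤ/61ℤ, hence bijective (finite equal-size domain and codomain). In particular φ is bijective.
Since φ is bijective, we find the preimage of 16. The inverse of x ↦ x^41 on (ℤ/61ℤ)^× is x ↦ x^41, because 41·41 = 1681 = 28·60 + 1 ≡ 1 (mod 60) and x^{60} = 1 for x ≠ 0 (Fermat). So φ⁻¹(16) = 16^41 mod 61.
Repeated squaring mod 61: 16^1 ≡ 16, 16^2 ≡ 16² = 256 ≡ 12, 16^4 ≡ 12² = 144 ≡ 22, 16^8 ≡ 22² = 484 ≡ 57, 16^16 ≡ 57² = 3249 ≡ 16, 16^32 ≡ 16² = 256 ≡ 12. Since 41 = 32 + 8 + 1, 16^41 ≡ 12·57·16: 12·57 = 684 ≡ 13, then 13·16 = 208 ≡ 25. So 16^41 ≡ 25 (mod 61).
Hence φ⁻¹(16) = 25.

25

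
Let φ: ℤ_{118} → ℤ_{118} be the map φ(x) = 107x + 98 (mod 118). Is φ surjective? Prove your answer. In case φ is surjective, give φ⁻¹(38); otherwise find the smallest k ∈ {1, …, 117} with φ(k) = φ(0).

102

Since gcd(107, 118) = 1, 107 is invertible modulo 118. Euclid's algorithm: 118 = 1·107 + 11, 107 = 9·11 + 8, 11 = 1·8 + 3, 8 = 2·3 + 2, 3 = 1·2 + 1; back-substituting gives 1 = 75·107 − 68·118, so 107⁻¹ ≡ 75 (mod 118).
For any y ∈ ℤ_{118}, x = 75(y − 98) mod 118 satisfies φ(x) = 107·75(y − 98) + 98 ≡ y (since 107·75 ≡ 1 mod 118). So every y has a preimage.
Therefore φ is surjective.
Since φ is surjective, we find φ⁻¹(38): we need 107x ≡ 38 − 98 ≡ 58 (mod 118). Using 107⁻¹ = 75: x ≡ 75·58 = 4350 = 36·118 + 102, so x = 102.
Check: φ(102) = 107·102 + 98 = 11012 = 93·118 + 38 ≡ 38 (mod 118).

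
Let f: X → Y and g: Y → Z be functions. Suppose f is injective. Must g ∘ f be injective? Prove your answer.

No. Take X = Y = Z = {0, 1}, f = identity (injective), and g(x) = 0 for every x.
Then (g ∘ f)(0) = 0 = (g ∘ f)(1) with 0 ≠ 1, so g ∘ f is not injective.

not injective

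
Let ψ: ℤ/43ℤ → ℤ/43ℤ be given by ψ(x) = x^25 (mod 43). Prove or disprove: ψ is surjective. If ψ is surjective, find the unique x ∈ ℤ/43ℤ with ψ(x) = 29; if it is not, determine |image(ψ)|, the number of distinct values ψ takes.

28

Since 43 is prime, the nonzero elements of ℤ/43ℤ form a cyclic group of order 42.
As gcd(25, 42) = 1, raising to the 25th power is a bijection on this group: if u^25 ≡ v^25 then (uv^{−1})^25 = 1, and the only element of order dividing gcd(25, 42) = 1 is 1, so u = v.
With ψ(0) = 0 this makes ψ injective on all of ℤ/43ℤ, hence bijective (finite equal-size domain and codomain). In particular ψ is surjective.
Since ψ is surjective, we find the preimage of 29. The inverse of x ↦ x^25 on (ℤ/43ℤ)^× is x ↦ x^37, because 25·37 = 925 = 22·42 + 1 ≡ 1 (mod 42) and x^{42} = 1 for x ≠ 0 (Fermat). So ψ⁻¹(29) = 29^37 mod 43.
Repeated squaring mod 43: 29^1 ≡ 29, 29^2 ≡ 29² = 841 ≡ 24, 29^4 ≡ 24² = 576 ≡ 17, 29^8 ≡ 17² = 289 ≡ 31, 29^16 ≡ 31² = 961 ≡ 15, 29^32 ≡ 15² = 225 ≡ 10. Since 37 = 32 + 4 + 1, 29^37 ≡ 10·17·29: 10·17 = 170 ≡ 41, then 41·29 = 1189 ≡ 28. So 29^37 ≡ 28 (mod 43).
Hence ψ⁻¹(29) = 28.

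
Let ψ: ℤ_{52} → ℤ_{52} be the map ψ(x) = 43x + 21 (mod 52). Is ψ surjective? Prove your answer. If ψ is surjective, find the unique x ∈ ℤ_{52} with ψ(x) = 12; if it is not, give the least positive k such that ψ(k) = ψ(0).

1

Since gcd(43, 52) = 1, 43 is invertible modulo 52. Euclid's algorithm: 52 = 1·43 + 9, 43 = 4·9 + 7, 9 = 1·7 + 2, 7 = 3·2 + 1; back-substituting gives 1 = 23·43 − 19·52, so 43⁻¹ ≡ 23 (mod 52).
For any y ∈ ℤ_{52}, x = 23(y − 21) mod 52 satisfies ψ(x) = 43·23(y − 21) + 21 ≡ y (since 43·23 ≡ 1 mod 52). So every y has a preimage.
Hence ψ is surjective.
Since ψ is surjective, we compute ψ⁻¹(12): solve 43x + 21 ≡ 12 (mod 52), i.e. 43x ≡ 43 (mod 52).
Multiplying by 43⁻¹ = 23 gives x ≡ 23·43 = 989 = 19·52 + 1 ≡ 1 (mod 52).
Check: ψ(1) = 43·1 + 21 = 64 = 1·52 + 12 ≡ 12 (mod 52).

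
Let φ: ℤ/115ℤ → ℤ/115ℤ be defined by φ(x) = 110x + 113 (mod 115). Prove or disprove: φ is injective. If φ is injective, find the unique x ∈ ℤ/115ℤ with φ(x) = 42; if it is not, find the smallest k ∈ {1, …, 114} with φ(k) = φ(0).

23

We have gcd(110, 115) = 5 > 1. Taking x_1 = 0 and x_2 = 23: φ(0) = 113 and φ(23) = 110·23 + 113 = 2643 ≡ 113 (mod 115).
So φ(0) = φ(23) while 0 ≠ 23, therefore φ is not injective.
Since φ is not injective, we find the least positive k with φ(k) = φ(0): this means 110k ≡ 0 (mod 115), i.e. 115 ∣ 110k. Since gcd(110, 115) = 5, dividing through by 5 this holds exactly when 23 ∣ 22k, and as gcd(22, 23) = 1, exactly when 23 ∣ k.
The smallest positive such k is 23.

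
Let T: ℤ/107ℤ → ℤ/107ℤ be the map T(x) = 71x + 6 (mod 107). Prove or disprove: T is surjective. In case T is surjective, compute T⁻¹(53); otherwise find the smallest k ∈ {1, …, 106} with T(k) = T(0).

Recall that T is surjective if every y in the codomain equals T(x) for some x in the domain.
Since gcd(71, 107) = 1, 71 is invertible modulo 107. Euclid's algorithm: 107 = 1·71 + 36, 71 = 1·36 + 35, 36 = 1·35 + 1; back-substituting gives 1 = 104·71 − 69·107, so 71⁻¹ ≡ 104 (mod 107).
For any y ∈ ℤ/107ℤ, x = 104(y − 6) mod 107 satisfies T(x) = 71·104(y − 6) + 6 ≡ y (since 71·104 ≡ 1 mod 107). So every y has a preimage.
Thus T is surjective.
Since T is surjective, we compute T⁻¹(53): solve 71x + 6 ≡ 53 (mod 107), i.e. 71x ≡ 47 (mod 107).
Multiplying by 71⁻¹ = 104 gives x ≡ 104·47 = 4888 = 45·107 + 73 ≡ 73 (mod 107).
Check: T(73) = 71·73 + 6 = 5189 = 48·107 + 53 ≡ 53 (mod 107).

73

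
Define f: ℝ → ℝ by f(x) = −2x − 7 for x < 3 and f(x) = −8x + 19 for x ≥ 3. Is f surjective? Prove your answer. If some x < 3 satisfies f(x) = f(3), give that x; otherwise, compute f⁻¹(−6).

Both pieces are strictly decreasing (slopes −2 and −8), so each is injective on its own interval.
The left piece maps (−∞, 3) onto (−13, ∞); the right piece maps [3, ∞) onto (−∞, −5].
The union (−13, ∞) ∪ (−∞, −5] covers ℝ, so f is surjective.
For the follow-up: the images overlap, so an x < 3 with f(x) = f(3) exists. f(3) = −5; solving −2x − 7 = −5 for x < 3 gives x = (−5 + 7)/(−2) = −1.

-1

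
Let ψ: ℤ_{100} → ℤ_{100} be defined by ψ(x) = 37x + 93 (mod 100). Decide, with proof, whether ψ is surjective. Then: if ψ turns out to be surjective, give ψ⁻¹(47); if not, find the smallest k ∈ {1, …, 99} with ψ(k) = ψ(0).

42

Since gcd(37, 100) = 1, 37 is invertible modulo 100. Euclid's algorithm: 100 = 2·37 + 26, 37 = 1·26 + 11, 26 = 2·11 + 4, 11 = 2·4 + 3, 4 = 1·3 + 1; back-substituting gives 1 = 73·37 − 27·100, so 37⁻¹ ≡ 73 (mod 100).
For any y ∈ ℤ_{100}, x = 73(y − 93) mod 100 satisfies ψ(x) = 37·73(y − 93) + 93 ≡ y (since 37·73 ≡ 1 mod 100). So every y has a preimage.
So ψ is surjective.
Since ψ is surjective, we compute ψ⁻¹(47): solve 37x + 93 ≡ 47 (mod 100), i.e. 37x ≡ 54 (mod 100).
Multiplying by 37⁻¹ = 73 gives x ≡ 73·54 = 3942 = 39·100 + 42 ≡ 42 (mod 100).
Check: ψ(42) = 37·42 + 93 = 1647 = 16·100 + 47 ≡ 47 (mod 100).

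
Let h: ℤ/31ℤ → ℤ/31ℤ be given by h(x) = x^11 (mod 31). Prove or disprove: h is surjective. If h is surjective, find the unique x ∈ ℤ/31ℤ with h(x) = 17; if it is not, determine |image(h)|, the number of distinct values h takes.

22

Since 31 is prime, the nonzero elements of ℤ/31ℤ form a cyclic group of order 30.
As gcd(11, 30) = 1, raising to the 11th power is a bijection on this group: if u^11 ≡ v^11 then (uv^{−1})^11 = 1, and the only element of order dividing gcd(11, 30) = 1 is 1, so u = v.
With h(0) = 0 this makes h injective on all of ℤ/31ℤ, hence bijective (finite equal-size domain and codomain). In particular h is surjective.
Since h is surjective, we find the preimage of 17. The inverse of x ↦ x^11 on (ℤ/31ℤ)^× is x ↦ x^11, because 11·11 = 121 = 4·30 + 1 ≡ 1 (mod 30) and x^{30} = 1 for x ≠ 0 (Fermat). So h⁻¹(17) = 17^11 mod 31.
Repeated squaring mod 31: 17^1 ≡ 17, 17^2 ≡ 17² = 289 ≡ 10, 17^4 ≡ 10² = 100 ≡ 7, 17^8 ≡ 7² = 49 ≡ 18. Since 11 = 8 + 2 + 1, 17^11 ≡ 18·10·17: 18·10 = 180 ≡ 25, then 25·17 = 425 ≡ 22. So 17^11 ≡ 22 (mod 31).
Hence h⁻¹(17) = 22.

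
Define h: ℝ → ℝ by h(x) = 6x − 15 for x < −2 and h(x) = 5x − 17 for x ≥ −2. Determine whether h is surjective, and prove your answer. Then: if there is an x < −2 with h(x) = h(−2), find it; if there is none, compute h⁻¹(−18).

Both pieces are strictly increasing (slopes 6 and 5), so each is injective on its own interval.
The left piece maps (−∞, −2) onto (−∞, −27); the right piece maps [−2, ∞) onto [−27, ∞).
These images together cover ℝ, so h is surjective.
Because the two images are disjoint, no x < −2 has h(x) = h(−2), so we compute h⁻¹(−18): −18 lies in [−27, ∞), so solve 5x − 17 = −18: x = (−18 + 17)/5 = −1/5.

-1/5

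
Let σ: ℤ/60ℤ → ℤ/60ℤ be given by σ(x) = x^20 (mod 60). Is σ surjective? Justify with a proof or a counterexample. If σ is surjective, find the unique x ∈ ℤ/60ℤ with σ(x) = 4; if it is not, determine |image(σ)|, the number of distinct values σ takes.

σ(2): Repeated squaring mod 60: 2^1 ≡ 2, 2^2 ≡ 2² = 4, 2^4 ≡ 4² = 16, 2^8 ≡ 16² = 256 ≡ 16, 2^16 ≡ 16² = 256 ≡ 16. Since 20 = 16 + 4, 2^20 ≡ 16·16: 16·16 = 256 ≡ 16. So 2^20 ≡ 16 (mod 60).
σ(4): Repeated squaring mod 60: 4^1 ≡ 4, 4^2 ≡ 4² = 16, 4^4 ≡ 16² = 256 ≡ 16, 4^8 ≡ 16² = 256 ≡ 16, 4^16 ≡ 16² = 256 ≡ 16. Since 20 = 16 + 4, 4^20 ≡ 16·16: 16·16 = 256 ≡ 16. So 4^20 ≡ 16 (mod 60).
So σ(2) = σ(4) = 16 while 2 ≠ 4, hence σ is not injective.
A non-injective map from the 60-element set ℤ/60ℤ to itself takes at most 59 distinct values, so it cannot be surjective. Thus σ is not surjective.
Since σ is not surjective, we determine |image(σ)|. Computing x^20 mod 60 for each x (by repeated squaring, reducing mod 60 at every step), the values σ(0), σ(1), …, σ(59) are: 0, 1, 16, 21, 16, 25, 36, 1, 16, 21, 40, 1, 36, 1, 16, 45, 16, 1, 36, 1, 40, 21, 16, 1, 36, 25, 16, 21, 16, 1, 0, 1, 16, 21, 16, 25, 36, 1, 16, 21, 40, 1, 36, 1, 16, 45, 16, 1, 36, 1, 40, 21, 16, 1, 36, 25, 16, 21, 16, 1.
The distinct values are {0, 1, 16, 21, 25, 36, 40, 45}; there are 8 of them.

8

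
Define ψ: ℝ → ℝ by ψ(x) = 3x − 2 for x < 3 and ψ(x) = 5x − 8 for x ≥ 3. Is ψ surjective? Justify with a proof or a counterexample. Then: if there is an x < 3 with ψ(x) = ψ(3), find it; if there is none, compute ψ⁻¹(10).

18/5

Both pieces are strictly increasing (slopes 3 and 5), so each is injective on its own interval.
The left piece maps (−∞, 3) onto (−∞, 7); the right piece maps [3, ∞) onto [7, ∞).
These images together cover ℝ, so ψ is surjective.
Because the two images are disjoint, no x < 3 has ψ(x) = ψ(3), so we compute ψ⁻¹(10): 10 lies in [7, ∞), so solve 5x − 8 = 10: x = (10 + 8)/5 = 18/5.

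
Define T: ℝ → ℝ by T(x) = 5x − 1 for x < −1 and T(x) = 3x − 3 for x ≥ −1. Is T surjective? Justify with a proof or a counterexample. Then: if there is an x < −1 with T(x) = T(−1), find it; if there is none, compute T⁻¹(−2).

1/3

Both pieces are strictly increasing (slopes 5 and 3), so each is injective on its own interval.
The left piece maps (−∞, −1) onto (−∞, −6); the right piece maps [−1, ∞) onto [−6, ∞).
These images together cover ℝ, so T is surjective.
Because the two images are disjoint, no x < −1 has T(x) = T(−1), so we compute T⁻¹(−2): −2 lies in [−6, ∞), so solve 3x − 3 = −2: x = (−2 + 3)/3 = 1/3.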